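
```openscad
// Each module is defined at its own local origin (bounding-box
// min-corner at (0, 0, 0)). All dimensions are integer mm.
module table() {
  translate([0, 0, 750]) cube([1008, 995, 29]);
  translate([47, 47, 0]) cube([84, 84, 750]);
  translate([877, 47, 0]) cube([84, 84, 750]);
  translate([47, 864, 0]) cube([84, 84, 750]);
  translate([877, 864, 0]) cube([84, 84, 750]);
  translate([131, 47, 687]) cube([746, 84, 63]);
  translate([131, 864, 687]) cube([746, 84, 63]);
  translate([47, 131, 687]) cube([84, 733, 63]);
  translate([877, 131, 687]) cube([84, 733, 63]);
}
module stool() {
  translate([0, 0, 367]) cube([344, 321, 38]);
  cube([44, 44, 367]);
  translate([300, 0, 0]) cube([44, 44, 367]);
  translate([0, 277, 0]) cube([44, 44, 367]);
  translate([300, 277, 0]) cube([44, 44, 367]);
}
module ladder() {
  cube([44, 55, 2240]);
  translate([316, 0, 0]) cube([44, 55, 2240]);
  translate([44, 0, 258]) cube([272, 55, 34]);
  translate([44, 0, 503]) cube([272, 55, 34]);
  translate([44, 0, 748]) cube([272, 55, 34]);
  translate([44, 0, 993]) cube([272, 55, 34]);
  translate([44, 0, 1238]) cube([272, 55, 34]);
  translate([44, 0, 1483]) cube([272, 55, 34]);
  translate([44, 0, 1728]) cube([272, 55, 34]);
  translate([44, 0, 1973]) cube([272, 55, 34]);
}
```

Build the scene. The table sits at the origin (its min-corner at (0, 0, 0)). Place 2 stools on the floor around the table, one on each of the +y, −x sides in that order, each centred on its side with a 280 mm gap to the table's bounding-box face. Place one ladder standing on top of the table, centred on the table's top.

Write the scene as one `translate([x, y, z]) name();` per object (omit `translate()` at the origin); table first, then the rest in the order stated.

table();
translate([332, 1275, 0]) stool();
translate([-624, 337, 0]) stool();
translate([324, 470, 779]) ladder();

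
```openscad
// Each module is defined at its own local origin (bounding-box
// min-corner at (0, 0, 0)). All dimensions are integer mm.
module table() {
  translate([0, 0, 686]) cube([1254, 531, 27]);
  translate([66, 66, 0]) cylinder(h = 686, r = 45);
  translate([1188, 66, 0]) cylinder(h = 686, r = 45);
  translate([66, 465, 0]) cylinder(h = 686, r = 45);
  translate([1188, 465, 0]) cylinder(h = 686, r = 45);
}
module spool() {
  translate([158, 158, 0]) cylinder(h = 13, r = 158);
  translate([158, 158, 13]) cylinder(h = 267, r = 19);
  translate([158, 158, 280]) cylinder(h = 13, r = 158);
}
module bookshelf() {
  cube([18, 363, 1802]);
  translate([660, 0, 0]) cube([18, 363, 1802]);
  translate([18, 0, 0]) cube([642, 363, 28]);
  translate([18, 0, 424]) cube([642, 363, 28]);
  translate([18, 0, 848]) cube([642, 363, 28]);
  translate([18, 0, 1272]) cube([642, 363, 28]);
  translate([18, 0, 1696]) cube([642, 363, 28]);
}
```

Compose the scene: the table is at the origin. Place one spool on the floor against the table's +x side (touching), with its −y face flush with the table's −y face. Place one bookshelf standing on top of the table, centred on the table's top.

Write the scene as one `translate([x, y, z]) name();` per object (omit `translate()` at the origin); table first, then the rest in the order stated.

table();
translate([1254, 0, 0]) spool();
translate([288, 84, 713]) bookshelf();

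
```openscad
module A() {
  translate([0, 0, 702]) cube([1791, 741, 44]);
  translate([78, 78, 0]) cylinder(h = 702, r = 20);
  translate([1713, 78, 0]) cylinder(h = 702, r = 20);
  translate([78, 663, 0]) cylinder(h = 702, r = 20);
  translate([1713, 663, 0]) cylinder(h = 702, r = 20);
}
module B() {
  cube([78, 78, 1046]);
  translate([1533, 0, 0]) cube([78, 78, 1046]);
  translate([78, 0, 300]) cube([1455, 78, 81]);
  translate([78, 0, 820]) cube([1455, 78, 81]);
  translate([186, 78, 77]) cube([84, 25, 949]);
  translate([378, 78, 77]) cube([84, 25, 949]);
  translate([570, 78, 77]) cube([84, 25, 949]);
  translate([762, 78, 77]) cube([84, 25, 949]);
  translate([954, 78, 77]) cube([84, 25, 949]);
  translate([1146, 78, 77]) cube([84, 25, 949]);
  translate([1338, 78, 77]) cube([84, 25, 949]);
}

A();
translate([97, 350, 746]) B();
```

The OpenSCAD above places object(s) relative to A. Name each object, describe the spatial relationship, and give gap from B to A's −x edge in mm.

A is a table. B is a fence section. The fence section is on top of the table. The gap from the fence section to the table's −x edge is 97 mm.

The fence section's min-x is at 97; the table's min-x is 0; gap = 97 mm.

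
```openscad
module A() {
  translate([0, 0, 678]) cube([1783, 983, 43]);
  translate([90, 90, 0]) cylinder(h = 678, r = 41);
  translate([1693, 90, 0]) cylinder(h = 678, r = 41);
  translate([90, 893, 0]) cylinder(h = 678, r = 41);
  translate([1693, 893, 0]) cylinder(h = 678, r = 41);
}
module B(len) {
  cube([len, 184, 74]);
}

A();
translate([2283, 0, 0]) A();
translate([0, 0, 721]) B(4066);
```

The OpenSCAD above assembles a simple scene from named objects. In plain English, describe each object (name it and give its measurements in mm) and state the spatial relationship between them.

A is a table: top 1783 mm (x) × 983 mm (y), 43 mm thick, upper face at z = 721 mm, on four round legs of 82 mm diameter, each leg's bounding box inset 49 mm from the nearest pair of top edges, running from z = 0 to the bottom of the top.

B is a rectangular beam 4066 mm long (x), 184 mm deep (y), 74 mm thick (z).

The beam spans the tops of two tables placed 500 mm apart, resting at z = 721 mm.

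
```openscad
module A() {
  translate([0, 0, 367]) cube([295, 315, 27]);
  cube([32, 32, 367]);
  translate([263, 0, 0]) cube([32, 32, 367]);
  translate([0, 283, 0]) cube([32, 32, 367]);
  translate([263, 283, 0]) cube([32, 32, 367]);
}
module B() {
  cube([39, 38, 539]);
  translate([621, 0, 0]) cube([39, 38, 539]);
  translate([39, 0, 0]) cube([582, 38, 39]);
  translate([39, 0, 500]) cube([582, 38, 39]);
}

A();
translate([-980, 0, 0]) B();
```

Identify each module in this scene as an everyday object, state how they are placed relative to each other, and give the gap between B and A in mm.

A is a stool. B is a picture frame. The picture frame is on the floor beside the stool on its −x side. The gap between the picture frame and the stool is 320 mm.

The picture frame's nearest face is 320 mm from the stool's −x face.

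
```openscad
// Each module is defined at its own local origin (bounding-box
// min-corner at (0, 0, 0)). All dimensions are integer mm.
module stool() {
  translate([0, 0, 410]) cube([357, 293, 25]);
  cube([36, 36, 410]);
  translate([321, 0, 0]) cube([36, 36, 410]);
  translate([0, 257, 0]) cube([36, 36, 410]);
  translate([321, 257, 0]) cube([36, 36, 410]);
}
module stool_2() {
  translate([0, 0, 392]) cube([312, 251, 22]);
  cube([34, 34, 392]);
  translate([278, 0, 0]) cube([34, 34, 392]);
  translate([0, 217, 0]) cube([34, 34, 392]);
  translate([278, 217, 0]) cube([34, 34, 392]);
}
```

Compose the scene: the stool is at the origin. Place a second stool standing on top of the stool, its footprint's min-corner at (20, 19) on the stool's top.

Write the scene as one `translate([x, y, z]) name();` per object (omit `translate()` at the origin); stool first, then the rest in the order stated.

stool();
translate([20, 19, 435]) stool_2();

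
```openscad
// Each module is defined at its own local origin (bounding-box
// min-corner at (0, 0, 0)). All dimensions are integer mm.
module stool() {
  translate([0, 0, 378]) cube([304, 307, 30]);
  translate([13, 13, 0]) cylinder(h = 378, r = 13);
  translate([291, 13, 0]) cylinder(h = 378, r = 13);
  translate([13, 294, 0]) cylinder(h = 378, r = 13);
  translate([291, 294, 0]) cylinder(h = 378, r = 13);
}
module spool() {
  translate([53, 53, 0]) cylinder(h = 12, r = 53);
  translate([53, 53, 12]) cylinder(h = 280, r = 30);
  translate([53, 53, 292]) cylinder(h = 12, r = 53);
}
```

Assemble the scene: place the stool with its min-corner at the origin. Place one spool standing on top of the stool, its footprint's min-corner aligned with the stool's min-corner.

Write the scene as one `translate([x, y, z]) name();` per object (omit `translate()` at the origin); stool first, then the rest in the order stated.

stool();
translate([0, 0, 408]) spool();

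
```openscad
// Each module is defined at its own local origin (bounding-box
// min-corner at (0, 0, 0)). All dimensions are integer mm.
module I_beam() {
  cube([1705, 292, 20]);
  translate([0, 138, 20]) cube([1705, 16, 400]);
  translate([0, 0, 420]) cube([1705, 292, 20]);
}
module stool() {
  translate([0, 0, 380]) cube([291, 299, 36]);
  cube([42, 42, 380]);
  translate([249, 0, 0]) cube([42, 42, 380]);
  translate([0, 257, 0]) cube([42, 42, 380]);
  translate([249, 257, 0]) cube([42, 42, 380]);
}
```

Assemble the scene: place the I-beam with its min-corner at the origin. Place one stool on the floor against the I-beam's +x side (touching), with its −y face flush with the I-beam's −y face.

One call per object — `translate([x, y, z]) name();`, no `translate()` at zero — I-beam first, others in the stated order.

I_beam();
translate([1705, 0, 0]) stool();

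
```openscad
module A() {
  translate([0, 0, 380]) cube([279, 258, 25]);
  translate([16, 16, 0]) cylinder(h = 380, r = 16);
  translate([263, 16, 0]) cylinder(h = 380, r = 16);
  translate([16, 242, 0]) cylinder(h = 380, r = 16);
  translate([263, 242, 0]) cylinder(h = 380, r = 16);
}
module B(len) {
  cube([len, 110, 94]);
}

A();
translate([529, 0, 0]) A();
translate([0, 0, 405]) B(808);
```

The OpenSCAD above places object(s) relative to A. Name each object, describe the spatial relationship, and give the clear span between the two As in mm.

Second stool starts at x = 529; first ends at x = 279; clear span = 529 − 279 = 250 mm.

A is a stool. B is a beam. A beam spans the tops of two stools. The clear span between the two stools is 250 mm.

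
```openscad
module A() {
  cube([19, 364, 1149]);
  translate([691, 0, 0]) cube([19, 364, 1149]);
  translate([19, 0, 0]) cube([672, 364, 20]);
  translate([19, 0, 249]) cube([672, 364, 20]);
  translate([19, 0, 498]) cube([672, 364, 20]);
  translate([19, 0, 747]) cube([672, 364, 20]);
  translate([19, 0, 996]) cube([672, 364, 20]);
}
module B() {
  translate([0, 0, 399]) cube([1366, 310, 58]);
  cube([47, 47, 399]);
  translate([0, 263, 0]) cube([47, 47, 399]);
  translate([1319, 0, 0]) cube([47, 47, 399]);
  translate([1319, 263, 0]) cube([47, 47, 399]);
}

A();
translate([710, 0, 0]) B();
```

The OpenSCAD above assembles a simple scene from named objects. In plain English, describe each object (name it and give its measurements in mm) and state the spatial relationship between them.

A is an open bookshelf. Two side panels, each 19 mm thick, 364 mm deep and 1149 mm tall, stand 710 mm apart (outside-to-outside). Between them sit 5 shelves, each 20 mm thick and 364 mm deep, spanning the full gap between the sides. The bottom shelf rests on the floor (its underside at z = 0) and the clear gap between one shelf's top and the next shelf's underside is 229 mm.

B is a long wooden bench with a 1366 mm (x) × 310 mm (y) seat, 58 mm thick, its top surface 457 mm above the floor. Four 47 mm square legs at the seat corners, flush with the edges, run from z = 0 to the seat underside.

The bench is against the bookshelf's +x side, with their −y faces flush.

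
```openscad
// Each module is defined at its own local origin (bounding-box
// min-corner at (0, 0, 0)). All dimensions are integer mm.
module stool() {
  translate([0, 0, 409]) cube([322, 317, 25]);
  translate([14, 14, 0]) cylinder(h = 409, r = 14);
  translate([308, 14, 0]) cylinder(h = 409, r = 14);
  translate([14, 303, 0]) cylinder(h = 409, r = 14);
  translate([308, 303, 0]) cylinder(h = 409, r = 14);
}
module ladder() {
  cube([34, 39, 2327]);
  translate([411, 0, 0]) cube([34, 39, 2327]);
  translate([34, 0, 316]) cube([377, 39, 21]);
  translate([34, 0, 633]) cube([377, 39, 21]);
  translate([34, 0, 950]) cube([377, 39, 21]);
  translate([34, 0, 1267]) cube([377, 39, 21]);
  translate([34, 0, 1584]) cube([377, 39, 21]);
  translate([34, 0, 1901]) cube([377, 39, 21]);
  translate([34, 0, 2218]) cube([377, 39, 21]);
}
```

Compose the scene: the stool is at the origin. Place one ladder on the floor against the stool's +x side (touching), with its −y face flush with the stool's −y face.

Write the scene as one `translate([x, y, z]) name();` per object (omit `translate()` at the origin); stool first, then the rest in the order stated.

stool();
translate([322, 0, 0]) ladder();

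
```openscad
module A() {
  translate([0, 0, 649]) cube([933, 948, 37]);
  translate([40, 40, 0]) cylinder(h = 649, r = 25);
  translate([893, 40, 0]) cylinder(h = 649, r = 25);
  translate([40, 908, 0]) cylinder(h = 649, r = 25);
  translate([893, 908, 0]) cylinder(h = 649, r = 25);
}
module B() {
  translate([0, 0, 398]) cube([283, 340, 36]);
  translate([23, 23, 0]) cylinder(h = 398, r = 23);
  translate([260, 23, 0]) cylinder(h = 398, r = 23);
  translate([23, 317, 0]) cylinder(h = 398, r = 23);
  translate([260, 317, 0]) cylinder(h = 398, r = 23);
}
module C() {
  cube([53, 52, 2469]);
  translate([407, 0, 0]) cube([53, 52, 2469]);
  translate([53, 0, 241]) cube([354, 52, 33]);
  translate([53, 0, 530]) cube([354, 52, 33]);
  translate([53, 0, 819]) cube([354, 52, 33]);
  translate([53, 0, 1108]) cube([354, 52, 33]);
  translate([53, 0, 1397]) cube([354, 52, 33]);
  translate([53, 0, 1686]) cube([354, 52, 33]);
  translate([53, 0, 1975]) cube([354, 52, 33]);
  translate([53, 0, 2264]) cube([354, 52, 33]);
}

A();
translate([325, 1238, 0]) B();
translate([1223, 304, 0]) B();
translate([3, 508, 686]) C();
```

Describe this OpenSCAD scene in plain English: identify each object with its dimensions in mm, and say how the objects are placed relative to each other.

A is a table with a 933×948 mm rectangular top, 37 mm thick, top surface at z = 686 mm, supported by four round legs of 50 mm diameter, each leg's bounding box inset 15 mm from the nearest pair of top edges, running from the floor.

B is a four-legged stool. The seat is a 283×340×36 mm slab whose top surface is at z = 434 mm; four round legs, each 46 mm in diameter, run from the floor (z = 0) to the underside of the seat, each leg's axis is inset half a diameter from the nearest pair of seat edges (so the leg's bounding box is flush with the corner).

C is a straight ladder. Two 53×52 mm vertical rails, 2469 mm tall, stand 460 mm apart (outside-to-outside) with their front faces coplanar on the −y side. 8 rungs, each 52 mm deep and 33 mm tall, span between the inner faces of the rails, front faces flush with the rails. The lowest rung's underside is at z = 241 mm and rungs are spaced 289 mm apart (underside to underside).

Two stools sit around the table at the +y, +x sides. The ladder is on top of the table.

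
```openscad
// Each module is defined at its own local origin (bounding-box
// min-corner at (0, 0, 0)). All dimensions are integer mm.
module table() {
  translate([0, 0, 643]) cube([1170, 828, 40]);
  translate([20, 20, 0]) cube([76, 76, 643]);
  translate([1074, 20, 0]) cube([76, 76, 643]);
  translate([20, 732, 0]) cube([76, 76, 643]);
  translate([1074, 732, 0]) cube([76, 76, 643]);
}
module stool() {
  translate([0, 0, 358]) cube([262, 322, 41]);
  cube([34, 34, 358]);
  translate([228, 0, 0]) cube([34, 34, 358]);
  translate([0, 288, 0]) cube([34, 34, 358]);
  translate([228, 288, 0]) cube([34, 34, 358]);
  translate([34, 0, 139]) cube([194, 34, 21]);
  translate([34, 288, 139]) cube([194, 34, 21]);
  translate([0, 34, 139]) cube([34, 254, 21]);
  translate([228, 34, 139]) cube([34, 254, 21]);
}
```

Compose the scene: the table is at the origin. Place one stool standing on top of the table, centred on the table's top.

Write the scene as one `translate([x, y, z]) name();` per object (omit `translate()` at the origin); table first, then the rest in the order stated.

table();
translate([454, 253, 683]) stool();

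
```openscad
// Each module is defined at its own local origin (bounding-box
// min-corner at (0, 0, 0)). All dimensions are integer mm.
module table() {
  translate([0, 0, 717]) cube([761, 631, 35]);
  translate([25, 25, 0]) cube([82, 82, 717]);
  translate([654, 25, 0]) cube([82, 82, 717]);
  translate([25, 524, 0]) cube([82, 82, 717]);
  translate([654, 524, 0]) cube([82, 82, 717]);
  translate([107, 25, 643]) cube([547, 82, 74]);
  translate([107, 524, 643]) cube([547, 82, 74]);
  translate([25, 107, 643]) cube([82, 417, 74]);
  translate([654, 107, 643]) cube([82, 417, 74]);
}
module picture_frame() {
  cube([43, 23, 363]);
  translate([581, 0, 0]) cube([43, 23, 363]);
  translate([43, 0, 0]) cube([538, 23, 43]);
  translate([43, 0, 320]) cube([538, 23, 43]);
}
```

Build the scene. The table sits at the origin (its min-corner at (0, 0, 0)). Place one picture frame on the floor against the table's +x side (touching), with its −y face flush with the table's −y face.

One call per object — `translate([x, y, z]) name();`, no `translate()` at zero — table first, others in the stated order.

table();
translate([761, 0, 0]) picture_frame();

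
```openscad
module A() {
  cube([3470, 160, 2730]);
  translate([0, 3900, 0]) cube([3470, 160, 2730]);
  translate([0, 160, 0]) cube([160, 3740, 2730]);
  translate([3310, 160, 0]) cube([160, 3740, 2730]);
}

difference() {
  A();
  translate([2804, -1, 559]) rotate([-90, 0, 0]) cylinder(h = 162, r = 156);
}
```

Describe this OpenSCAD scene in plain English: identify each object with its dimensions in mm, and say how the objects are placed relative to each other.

A is a box-shaped house frame (walls only): outside footprint 3470×4060 mm, wall height 2730 mm, wall thickness 160 mm. The two y-facing walls run the full x-width; the two x-facing walls fit between the inner faces of the y-facing walls.

The house frame has a circular hole of radius 156 mm through its front wall, centred at (x = 2804, z = 559).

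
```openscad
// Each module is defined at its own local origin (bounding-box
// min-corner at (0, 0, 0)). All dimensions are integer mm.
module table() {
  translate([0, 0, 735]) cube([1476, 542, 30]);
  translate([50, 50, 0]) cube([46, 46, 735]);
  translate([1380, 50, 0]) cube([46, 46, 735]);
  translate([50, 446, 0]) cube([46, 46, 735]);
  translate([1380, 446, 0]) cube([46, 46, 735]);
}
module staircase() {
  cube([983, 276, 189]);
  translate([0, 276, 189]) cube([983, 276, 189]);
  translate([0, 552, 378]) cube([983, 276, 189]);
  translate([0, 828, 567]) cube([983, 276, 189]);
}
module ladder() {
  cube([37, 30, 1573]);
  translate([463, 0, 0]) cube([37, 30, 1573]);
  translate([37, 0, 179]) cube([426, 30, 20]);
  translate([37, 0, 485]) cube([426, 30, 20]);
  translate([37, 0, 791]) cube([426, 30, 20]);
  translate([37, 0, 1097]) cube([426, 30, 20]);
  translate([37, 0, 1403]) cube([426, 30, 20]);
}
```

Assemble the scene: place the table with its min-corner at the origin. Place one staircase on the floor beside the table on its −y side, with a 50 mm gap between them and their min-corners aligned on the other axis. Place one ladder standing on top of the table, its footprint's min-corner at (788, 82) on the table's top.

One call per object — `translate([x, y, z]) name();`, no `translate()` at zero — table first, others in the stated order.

table();
translate([0, -1154, 0]) staircase();
translate([788, 82, 765]) ladder();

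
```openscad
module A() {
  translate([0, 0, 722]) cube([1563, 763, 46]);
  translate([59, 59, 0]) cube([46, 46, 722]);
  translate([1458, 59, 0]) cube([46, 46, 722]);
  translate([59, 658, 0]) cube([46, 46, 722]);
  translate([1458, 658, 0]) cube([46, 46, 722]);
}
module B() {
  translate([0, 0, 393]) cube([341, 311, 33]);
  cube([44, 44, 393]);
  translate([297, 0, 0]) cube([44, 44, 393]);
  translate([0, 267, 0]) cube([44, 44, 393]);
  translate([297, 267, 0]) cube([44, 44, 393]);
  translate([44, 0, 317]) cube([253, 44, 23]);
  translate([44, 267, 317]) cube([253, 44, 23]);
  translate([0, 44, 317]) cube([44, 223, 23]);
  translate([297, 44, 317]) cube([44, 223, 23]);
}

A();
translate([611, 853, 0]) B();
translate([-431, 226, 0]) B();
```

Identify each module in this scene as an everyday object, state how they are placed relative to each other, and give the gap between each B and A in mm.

Each stool's nearest face is 90 mm from the table's bounding box.

A is a table. B is a stool. Two stools sit around the table at the +y, −x sides. The gap between each stool and the table is 90 mm.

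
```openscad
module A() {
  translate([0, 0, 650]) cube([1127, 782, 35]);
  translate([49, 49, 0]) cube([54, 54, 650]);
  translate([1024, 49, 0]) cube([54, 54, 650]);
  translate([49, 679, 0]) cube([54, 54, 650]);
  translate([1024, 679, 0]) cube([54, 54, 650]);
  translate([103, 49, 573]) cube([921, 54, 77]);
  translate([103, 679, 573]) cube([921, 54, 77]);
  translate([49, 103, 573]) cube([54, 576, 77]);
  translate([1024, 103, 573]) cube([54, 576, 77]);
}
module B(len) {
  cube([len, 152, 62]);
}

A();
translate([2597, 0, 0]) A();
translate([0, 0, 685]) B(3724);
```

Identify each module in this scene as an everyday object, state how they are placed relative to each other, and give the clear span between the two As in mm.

A is a table. B is a beam. A beam spans the tops of two tables. The clear span between the two tables is 1470 mm.

Second table starts at x = 2597; first ends at x = 1127; clear span = 2597 − 1127 = 1470 mm.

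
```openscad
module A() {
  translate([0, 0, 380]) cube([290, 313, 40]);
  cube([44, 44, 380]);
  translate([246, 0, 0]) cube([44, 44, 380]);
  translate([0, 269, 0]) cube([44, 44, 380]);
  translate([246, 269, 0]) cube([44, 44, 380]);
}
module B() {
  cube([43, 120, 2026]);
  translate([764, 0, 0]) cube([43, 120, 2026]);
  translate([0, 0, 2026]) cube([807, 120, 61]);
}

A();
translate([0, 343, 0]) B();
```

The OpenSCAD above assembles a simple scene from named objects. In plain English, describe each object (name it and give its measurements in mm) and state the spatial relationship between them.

A is a four-legged stool. The seat is 290×313 mm, 40 mm thick, top at z = 420 mm. It stands on four square legs, each 44×44 mm in cross-section, from z = 0 to the seat underside, each flush with a corner of the seat.

B is a door frame. The clear opening is 721 mm wide and 2026 mm high. Two 43 mm wide jambs, 120 mm deep, stand either side of the opening from the floor to the top of the opening. A 61 mm thick head sits across the top of both jambs, spanning the full outside width of the frame.

The door frame is on the floor beside the stool on its +y side.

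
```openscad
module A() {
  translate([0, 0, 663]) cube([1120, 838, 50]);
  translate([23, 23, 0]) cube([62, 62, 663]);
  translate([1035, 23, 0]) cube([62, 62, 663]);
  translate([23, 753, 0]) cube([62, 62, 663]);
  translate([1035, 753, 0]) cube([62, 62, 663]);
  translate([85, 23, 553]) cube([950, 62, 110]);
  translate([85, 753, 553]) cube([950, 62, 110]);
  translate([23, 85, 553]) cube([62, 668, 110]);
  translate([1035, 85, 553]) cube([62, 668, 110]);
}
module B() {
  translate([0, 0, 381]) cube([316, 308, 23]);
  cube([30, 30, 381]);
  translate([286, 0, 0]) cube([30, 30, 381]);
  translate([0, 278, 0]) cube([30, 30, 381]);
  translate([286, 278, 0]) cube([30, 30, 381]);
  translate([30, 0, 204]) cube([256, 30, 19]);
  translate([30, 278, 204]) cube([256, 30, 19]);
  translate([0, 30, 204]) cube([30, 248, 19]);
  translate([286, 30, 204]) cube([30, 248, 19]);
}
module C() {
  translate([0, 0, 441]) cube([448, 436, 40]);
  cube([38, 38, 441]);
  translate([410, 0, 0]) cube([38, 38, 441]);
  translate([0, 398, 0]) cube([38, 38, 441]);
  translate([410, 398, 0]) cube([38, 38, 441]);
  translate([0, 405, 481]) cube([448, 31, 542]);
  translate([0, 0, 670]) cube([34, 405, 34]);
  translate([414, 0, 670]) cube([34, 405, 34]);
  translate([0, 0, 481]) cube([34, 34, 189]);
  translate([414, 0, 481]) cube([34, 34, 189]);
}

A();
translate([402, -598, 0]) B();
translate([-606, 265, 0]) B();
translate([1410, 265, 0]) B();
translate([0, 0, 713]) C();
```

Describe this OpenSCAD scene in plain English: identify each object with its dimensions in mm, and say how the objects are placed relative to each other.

A is a table: top 1120 mm (x) × 838 mm (y), 50 mm thick, upper face at z = 713 mm, on four 62×62 mm square legs, each inset 23 mm from the nearest pair of top edges, running from z = 0 to the bottom of the top. Four apron rails, 62 mm thick and 110 mm tall, run between adjacent legs with their top edges flush with the underside of the top and their outer faces flush with the legs' outer faces.

B is a four-legged stool. The seat is a 316×308×23 mm slab whose top surface is at z = 404 mm; four square legs, each 30×30 mm in cross-section, run from the floor (z = 0) to the underside of the seat, each flush with a corner of the seat. Four stretchers, 30 mm wide and 19 mm tall, connect adjacent legs with their undersides at z = 204 mm, each running between the inner faces of the legs it joins and aligned with the legs' outer faces on the other axis.

C is a chair: 448×436 mm seat, 40 mm thick, top at z = 481 mm, on four 38 mm square corner legs flush with the seat edges. A 31 mm thick backrest slab spans the full seat width, extending 542 mm above the seat top, its back face flush with the seat's +y edge. Two armrests of 34×34 mm section run along each side from the seat's front edge to the front of the backrest, top faces 223 mm above the seat top and outer faces flush with the seat's x-edges; a 34×34 mm post under the front of each armrest stands on the seat at the front corner.

Three stools sit around the table at the −y, −x, +x sides. The chair is on top of the table.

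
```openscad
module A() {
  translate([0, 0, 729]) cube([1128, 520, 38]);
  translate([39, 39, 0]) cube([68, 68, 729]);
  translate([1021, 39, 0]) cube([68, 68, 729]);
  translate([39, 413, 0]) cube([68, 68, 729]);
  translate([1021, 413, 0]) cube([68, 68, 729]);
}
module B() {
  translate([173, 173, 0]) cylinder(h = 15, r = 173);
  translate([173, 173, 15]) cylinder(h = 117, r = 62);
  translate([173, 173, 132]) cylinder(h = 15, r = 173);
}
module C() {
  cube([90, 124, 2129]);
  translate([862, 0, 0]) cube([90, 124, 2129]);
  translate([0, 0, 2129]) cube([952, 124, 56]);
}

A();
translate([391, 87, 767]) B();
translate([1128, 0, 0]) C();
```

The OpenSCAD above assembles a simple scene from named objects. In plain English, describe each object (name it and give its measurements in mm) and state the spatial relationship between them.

A is a rectangular dining table. The top is 1128×520×38 mm with its upper surface at z = 767 mm. It stands on four 68×68 mm square legs, each inset 39 mm from the nearest pair of top edges, running from the floor to the underside of the top.

B is a spool: two coaxial disc flanges of radius 173 mm and thickness 15 mm, joined by a core cylinder of radius 62 mm and height 117 mm. The lower flange rests on z = 0 and the three cylinders share a vertical axis.

C is a door frame. The clear opening is 772 mm wide and 2129 mm high. Two 90 mm wide jambs, 124 mm deep, stand either side of the opening from the floor to the top of the opening. A 56 mm thick head sits across the top of both jambs, spanning the full outside width of the frame.

The spool is on top of the table, centred. The door frame is against the table's +x side, with their −y faces flush.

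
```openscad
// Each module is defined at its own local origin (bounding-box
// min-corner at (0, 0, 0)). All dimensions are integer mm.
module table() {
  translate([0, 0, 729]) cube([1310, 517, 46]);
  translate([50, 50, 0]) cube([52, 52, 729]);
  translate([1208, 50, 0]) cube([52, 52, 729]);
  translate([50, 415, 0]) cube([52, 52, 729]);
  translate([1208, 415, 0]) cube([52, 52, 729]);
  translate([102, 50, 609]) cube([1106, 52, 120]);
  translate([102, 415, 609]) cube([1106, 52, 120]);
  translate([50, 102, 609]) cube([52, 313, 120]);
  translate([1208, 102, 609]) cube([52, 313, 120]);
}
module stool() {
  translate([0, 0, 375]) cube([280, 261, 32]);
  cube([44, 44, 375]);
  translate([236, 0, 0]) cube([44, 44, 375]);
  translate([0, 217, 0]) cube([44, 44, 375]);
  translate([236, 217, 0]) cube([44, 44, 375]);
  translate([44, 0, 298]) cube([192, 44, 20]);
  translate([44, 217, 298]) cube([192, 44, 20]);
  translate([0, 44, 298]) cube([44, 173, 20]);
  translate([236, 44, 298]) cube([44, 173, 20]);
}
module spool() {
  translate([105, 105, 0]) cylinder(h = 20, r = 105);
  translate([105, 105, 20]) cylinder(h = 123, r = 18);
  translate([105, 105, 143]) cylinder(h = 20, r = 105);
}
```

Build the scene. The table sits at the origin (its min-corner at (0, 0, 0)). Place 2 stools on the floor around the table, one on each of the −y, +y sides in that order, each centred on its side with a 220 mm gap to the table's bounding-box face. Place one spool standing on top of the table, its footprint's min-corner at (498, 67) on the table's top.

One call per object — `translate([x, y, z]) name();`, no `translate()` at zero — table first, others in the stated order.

table();
translate([515, -481, 0]) stool();
translate([515, 737, 0]) stool();
translate([498, 67, 775]) spool();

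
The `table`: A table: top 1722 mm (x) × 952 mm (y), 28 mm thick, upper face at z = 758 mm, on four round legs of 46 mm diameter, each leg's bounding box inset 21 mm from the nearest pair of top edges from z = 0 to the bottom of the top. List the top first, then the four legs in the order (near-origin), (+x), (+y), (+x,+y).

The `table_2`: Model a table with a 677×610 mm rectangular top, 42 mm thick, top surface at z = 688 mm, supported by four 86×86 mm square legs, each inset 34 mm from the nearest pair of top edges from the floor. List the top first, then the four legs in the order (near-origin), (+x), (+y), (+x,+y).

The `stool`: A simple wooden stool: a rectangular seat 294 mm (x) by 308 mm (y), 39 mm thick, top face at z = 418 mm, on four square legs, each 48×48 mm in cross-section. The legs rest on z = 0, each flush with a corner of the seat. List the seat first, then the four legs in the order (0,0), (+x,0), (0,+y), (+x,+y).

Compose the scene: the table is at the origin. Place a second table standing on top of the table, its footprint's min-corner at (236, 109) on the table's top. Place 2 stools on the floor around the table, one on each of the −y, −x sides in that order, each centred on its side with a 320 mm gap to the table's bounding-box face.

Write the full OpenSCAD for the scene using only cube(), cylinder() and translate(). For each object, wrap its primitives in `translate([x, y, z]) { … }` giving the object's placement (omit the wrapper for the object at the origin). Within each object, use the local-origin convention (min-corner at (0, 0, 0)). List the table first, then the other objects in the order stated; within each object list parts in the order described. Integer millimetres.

translate([0, 0, 730]) cube([1722, 952, 28]);
translate([44, 44, 0]) cylinder(h = 730, r = 23);
translate([1678, 44, 0]) cylinder(h = 730, r = 23);
translate([44, 908, 0]) cylinder(h = 730, r = 23);
translate([1678, 908, 0]) cylinder(h = 730, r = 23);
translate([236, 109, 758]) {
  translate([0, 0, 646]) cube([677, 610, 42]);
  translate([34, 34, 0]) cube([86, 86, 646]);
  translate([557, 34, 0]) cube([86, 86, 646]);
  translate([34, 490, 0]) cube([86, 86, 646]);
  translate([557, 490, 0]) cube([86, 86, 646]);
}
translate([714, -628, 0]) {
  translate([0, 0, 379]) cube([294, 308, 39]);
  cube([48, 48, 379]);
  translate([246, 0, 0]) cube([48, 48, 379]);
  translate([0, 260, 0]) cube([48, 48, 379]);
  translate([246, 260, 0]) cube([48, 48, 379]);
}
translate([-614, 322, 0]) {
  translate([0, 0, 379]) cube([294, 308, 39]);
  cube([48, 48, 379]);
  translate([246, 0, 0]) cube([48, 48, 379]);
  translate([0, 260, 0]) cube([48, 48, 379]);
  translate([246, 260, 0]) cube([48, 48, 379]);
}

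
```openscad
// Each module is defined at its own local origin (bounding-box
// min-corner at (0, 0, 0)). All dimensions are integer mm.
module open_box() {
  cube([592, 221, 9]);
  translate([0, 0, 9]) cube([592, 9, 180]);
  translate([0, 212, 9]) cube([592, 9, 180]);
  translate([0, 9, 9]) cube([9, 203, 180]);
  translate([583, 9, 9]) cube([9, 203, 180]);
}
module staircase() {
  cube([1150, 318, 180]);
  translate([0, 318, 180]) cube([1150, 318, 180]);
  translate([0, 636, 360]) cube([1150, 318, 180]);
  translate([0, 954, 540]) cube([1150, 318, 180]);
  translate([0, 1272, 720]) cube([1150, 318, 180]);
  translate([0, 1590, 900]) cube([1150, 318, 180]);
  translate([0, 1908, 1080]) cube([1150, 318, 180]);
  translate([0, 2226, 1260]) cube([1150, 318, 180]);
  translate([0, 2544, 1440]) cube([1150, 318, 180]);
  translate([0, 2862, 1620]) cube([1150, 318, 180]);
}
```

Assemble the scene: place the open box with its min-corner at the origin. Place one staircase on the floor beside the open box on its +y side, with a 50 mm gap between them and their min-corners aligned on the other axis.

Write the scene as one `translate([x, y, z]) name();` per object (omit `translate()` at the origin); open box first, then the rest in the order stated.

open_box();
translate([0, 271, 0]) staircase();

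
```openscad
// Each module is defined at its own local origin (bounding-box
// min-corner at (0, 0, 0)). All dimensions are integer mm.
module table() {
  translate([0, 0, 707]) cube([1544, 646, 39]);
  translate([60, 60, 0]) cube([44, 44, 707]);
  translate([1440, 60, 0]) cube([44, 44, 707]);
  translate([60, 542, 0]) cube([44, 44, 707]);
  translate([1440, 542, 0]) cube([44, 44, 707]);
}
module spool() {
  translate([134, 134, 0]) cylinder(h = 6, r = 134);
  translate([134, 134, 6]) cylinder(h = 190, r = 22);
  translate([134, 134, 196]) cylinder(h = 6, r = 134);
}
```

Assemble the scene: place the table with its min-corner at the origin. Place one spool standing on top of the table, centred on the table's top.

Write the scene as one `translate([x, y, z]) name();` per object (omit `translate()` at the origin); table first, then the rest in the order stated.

table();
translate([638, 189, 746]) spool();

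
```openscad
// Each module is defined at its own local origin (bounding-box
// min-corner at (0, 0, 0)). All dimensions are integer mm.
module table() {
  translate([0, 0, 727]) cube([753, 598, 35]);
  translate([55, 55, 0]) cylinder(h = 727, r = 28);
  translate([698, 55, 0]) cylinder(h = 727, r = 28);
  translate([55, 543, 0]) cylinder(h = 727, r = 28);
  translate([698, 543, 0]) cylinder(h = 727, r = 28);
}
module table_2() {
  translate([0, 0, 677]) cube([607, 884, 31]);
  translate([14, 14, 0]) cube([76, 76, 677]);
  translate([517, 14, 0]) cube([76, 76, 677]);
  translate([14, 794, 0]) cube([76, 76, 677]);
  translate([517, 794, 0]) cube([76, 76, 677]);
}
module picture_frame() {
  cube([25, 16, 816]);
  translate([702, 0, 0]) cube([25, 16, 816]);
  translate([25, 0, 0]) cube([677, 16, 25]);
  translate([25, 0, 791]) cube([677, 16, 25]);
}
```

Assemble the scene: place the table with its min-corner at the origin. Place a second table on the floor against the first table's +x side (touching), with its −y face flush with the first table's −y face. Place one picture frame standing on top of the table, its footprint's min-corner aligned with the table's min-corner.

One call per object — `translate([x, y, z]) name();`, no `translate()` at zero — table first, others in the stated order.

table();
translate([753, 0, 0]) table_2();
translate([0, 0, 762]) picture_frame();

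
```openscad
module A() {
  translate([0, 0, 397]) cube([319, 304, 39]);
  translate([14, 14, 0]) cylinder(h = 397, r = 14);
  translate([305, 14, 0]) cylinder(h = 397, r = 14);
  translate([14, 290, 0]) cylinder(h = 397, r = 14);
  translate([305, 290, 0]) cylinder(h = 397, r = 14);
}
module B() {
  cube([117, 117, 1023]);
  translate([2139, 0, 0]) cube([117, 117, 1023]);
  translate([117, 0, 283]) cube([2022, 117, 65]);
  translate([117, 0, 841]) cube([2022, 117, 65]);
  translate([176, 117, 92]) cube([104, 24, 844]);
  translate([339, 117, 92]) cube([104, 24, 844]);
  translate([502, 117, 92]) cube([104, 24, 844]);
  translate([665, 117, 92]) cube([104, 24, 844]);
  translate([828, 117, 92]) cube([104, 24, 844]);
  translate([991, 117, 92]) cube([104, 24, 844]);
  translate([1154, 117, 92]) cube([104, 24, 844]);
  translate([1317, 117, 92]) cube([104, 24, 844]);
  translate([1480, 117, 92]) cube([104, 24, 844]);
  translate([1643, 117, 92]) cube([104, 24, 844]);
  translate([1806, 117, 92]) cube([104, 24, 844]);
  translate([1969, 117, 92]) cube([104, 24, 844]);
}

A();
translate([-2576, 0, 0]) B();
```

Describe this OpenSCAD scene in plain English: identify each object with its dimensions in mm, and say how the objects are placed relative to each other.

A is a four-legged stool. The seat is 319×304 mm, 39 mm thick, top at z = 436 mm. It stands on four round legs, each 28 mm in diameter, from z = 0 to the seat underside, each leg's axis is inset half a diameter from the nearest pair of seat edges (so the leg's bounding box is flush with the corner).

B is a fence section. Two 117×117 mm posts, 1023 mm tall, stand on the floor with a clear span of 2022 mm between their inner faces. Two horizontal rails of 117×65 mm section span the gap between the posts with their undersides at z = 283 mm and z = 841 mm, flush with the posts' −y face. 12 pickets, each 104 mm wide, 24 mm thick and 844 mm tall, are fixed to the +y face of the rails with their bottoms at z = 92 mm, evenly spaced across the span with equal gaps (rounded down to the nearest mm) at the −x end and between each pair — any rounding remainder accumulates at the +x end.

The fence section is on the floor beside the stool on its −x side.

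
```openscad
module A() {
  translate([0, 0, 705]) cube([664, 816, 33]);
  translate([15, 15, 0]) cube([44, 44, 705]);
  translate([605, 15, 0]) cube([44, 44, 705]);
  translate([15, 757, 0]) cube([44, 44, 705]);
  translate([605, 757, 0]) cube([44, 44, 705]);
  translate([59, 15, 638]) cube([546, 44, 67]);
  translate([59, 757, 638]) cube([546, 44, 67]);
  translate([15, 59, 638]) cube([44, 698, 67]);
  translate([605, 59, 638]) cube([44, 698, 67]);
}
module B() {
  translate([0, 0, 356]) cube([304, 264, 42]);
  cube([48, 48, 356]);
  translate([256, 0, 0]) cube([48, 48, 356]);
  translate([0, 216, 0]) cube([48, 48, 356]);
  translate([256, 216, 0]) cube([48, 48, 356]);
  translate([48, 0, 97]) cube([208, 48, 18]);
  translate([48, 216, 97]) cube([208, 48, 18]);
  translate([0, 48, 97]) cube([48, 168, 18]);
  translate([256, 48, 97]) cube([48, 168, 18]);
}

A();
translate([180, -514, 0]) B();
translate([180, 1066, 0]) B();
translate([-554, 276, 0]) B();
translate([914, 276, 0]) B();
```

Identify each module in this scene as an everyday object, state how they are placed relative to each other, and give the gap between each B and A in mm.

Each stool's nearest face is 250 mm from the table's bounding box.

A is a table. B is a stool. Four stools sit around the table at the −y, +y, −x, +x sides. The gap between each stool and the table is 250 mm.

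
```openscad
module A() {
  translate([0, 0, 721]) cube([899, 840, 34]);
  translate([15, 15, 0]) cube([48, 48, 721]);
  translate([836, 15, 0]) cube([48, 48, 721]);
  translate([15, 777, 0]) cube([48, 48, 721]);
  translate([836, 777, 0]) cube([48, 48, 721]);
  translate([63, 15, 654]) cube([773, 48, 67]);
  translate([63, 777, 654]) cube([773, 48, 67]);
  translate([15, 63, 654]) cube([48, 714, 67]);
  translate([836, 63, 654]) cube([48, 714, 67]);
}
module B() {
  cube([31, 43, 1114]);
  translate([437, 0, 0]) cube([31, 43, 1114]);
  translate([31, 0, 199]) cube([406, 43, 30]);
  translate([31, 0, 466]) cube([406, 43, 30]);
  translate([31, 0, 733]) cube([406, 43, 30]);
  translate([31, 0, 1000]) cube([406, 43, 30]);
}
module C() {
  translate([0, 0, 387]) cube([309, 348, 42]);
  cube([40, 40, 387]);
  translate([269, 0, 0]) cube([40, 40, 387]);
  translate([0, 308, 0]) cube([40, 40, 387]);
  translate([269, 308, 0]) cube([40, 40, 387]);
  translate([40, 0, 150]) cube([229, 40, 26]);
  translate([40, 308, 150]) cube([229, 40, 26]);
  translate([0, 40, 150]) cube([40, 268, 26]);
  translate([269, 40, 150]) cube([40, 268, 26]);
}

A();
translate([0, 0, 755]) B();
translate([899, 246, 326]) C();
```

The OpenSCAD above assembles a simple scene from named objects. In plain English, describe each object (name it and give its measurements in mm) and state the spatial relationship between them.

A is a rectangular dining table. The top is 899×840×34 mm with its upper surface at z = 755 mm. It stands on four 48×48 mm square legs, each inset 15 mm from the nearest pair of top edges, running from the floor to the underside of the top. Four apron rails, 48 mm thick and 67 mm tall, run between adjacent legs with their top edges flush with the underside of the top and their outer faces flush with the legs' outer faces.

B is a wooden ladder with two side rails of 31×43 mm section and 1114 mm height, set 468 mm apart overall. Between them run 4 rectangular rungs (43 mm deep, 30 mm thick), front faces flush with the rails' −y face. The bottom of the first rung is 199 mm above the floor and each subsequent rung is 267 mm higher than the one below.

C is a four-legged stool. The seat is a 309×348×42 mm slab whose top surface is at z = 429 mm; four square legs, each 40×40 mm in cross-section, run from the floor (z = 0) to the underside of the seat, each flush with a corner of the seat. Four stretchers, 40 mm wide and 26 mm tall, connect adjacent legs with their undersides at z = 150 mm, each running between the inner faces of the legs it joins and aligned with the legs' outer faces on the other axis.

The ladder is on top of the table. The stool is beside the table with their tops flush at z = 755.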